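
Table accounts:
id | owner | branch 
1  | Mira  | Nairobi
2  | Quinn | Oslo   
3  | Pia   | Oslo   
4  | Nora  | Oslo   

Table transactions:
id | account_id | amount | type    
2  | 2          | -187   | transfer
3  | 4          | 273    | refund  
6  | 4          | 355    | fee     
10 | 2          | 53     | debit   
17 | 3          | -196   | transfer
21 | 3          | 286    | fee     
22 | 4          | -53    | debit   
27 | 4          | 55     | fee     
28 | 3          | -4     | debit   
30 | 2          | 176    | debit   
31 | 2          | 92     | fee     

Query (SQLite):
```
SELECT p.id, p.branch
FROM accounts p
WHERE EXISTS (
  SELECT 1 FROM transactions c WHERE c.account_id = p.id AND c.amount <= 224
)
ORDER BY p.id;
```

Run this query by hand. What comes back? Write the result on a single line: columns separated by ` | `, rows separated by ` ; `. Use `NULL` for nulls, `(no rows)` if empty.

2 | Oslo ; 3 | Oslo ; 4 | Oslo

For each accounts row, check whether any transactions with matching account_id has amount <= 224.
Keep rows where that is true.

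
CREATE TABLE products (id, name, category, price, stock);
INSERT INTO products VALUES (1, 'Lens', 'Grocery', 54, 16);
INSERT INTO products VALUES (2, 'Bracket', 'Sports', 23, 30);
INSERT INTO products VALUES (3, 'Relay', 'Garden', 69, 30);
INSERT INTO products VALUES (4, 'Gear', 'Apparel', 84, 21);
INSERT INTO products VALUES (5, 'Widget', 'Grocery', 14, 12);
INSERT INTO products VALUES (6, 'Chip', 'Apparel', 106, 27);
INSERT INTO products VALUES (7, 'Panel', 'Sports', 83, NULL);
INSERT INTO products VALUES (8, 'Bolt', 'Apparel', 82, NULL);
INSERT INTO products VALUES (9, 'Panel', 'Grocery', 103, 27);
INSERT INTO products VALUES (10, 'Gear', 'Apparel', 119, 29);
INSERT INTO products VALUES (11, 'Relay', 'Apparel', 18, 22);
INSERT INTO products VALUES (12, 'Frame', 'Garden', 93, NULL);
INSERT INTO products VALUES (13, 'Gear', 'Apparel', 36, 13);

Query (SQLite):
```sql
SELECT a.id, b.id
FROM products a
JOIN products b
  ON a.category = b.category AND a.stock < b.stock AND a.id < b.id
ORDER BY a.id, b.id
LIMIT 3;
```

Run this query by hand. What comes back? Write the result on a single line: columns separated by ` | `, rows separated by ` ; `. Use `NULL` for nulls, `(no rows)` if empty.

1 | 9 ; 4 | 6 ; 4 | 10

Pairs (a,b) with same category, a.stock < b.stock, a.id < b.id.
category groups: Apparel:{4,6,8,10,11,13} Garden:{3,12} Grocery:{1,5,9} Sports:{2,7}
Ordered by (a.id, b.id); first 3.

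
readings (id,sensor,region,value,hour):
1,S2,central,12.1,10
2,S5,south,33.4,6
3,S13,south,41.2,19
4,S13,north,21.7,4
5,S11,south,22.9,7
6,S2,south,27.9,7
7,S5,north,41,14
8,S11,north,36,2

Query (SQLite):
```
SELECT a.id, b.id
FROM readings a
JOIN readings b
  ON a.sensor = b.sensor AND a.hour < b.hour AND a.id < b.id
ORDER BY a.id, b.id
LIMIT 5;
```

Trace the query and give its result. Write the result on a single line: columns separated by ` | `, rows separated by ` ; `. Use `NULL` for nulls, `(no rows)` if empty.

Pairs (a,b) with same sensor, a.hour < b.hour, a.id < b.id.
sensor groups: S11:{5,8} S13:{3,4} S2:{1,6} S5:{2,7}
Ordered by (a.id, b.id); first 5.

2 | 7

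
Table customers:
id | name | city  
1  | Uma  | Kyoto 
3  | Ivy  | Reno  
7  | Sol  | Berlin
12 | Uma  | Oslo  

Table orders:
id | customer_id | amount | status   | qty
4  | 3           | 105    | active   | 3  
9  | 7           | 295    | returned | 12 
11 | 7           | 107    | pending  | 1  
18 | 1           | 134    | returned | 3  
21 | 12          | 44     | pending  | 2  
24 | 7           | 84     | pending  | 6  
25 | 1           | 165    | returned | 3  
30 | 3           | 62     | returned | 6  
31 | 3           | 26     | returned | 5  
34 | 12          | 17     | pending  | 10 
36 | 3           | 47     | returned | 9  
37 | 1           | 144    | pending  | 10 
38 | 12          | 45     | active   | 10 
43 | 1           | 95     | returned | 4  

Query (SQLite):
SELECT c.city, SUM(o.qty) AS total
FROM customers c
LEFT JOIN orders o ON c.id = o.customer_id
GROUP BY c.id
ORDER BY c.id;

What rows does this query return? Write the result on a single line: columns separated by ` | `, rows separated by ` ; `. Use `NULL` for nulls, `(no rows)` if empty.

Kyoto | 20 ; Reno | 23 ; Berlin | 19 ; Oslo | 22

LEFT JOIN keeps every customers row; unmatched ones get NULL for orders columns.
Group by customers.id and compute SUM(o.qty). SUM over an all-NULL group is NULL.
  1: ids {18, 25, 37, 43} → SUM(o.qty)=20
  3: ids {4, 30, 31, 36} → SUM(o.qty)=23
  7: ids {9, 11, 24} → SUM(o.qty)=19
  12: ids {21, 34, 38} → SUM(o.qty)=22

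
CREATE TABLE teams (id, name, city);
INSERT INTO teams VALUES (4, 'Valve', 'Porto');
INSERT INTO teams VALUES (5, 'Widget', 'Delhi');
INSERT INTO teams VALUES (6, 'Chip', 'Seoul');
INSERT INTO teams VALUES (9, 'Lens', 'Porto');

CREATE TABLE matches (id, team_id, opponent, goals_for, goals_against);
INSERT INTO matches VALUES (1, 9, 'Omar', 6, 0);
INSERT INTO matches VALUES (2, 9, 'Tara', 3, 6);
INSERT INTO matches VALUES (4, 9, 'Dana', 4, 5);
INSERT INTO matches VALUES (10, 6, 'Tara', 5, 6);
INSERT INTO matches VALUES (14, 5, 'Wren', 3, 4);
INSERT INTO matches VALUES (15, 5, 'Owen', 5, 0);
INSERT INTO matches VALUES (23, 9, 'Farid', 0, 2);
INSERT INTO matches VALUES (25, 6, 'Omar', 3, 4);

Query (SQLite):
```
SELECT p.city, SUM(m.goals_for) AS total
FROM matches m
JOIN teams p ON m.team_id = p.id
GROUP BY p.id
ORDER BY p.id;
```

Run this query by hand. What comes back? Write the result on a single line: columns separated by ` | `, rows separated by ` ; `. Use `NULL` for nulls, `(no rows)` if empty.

Join each matches row to its teams via team_id.
Group joined rows by teams.id; compute SUM(m.goals_for) per group.
  5: ids {14, 15} → SUM(m.goals_for)=8
  6: ids {10, 25} → SUM(m.goals_for)=8
  9: ids {1, 2, 4, 23} → SUM(m.goals_for)=13

Delhi | 8 ; Seoul | 8 ; Porto | 13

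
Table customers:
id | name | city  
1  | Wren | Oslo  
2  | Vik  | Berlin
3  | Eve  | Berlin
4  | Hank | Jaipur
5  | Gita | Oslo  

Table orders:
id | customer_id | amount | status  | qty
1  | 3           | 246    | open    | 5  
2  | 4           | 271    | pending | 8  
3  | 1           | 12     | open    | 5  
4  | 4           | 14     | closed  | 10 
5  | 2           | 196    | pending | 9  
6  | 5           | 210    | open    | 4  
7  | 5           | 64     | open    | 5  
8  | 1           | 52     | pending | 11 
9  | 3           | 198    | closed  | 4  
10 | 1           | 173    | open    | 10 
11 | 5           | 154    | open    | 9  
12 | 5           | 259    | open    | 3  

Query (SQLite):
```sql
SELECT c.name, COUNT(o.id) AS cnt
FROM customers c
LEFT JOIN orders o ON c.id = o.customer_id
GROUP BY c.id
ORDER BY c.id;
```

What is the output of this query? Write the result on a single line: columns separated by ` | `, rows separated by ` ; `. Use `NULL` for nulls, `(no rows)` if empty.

LEFT JOIN keeps every customers row; unmatched ones get NULL for orders columns.
Group by customers.id and compute COUNT(o.id). COUNT(col) of an all-NULL group is 0.
  1: ids {3, 8, 10} → COUNT(o.id)=3
  2: ids {5} → COUNT(o.id)=1
  3: ids {1, 9} → COUNT(o.id)=2
  4: ids {2, 4} → COUNT(o.id)=2
  5: ids {6, 7, 11, 12} → COUNT(o.id)=4

Wren | 3 ; Vik | 1 ; Eve | 2 ; Hank | 2 ; Gita | 4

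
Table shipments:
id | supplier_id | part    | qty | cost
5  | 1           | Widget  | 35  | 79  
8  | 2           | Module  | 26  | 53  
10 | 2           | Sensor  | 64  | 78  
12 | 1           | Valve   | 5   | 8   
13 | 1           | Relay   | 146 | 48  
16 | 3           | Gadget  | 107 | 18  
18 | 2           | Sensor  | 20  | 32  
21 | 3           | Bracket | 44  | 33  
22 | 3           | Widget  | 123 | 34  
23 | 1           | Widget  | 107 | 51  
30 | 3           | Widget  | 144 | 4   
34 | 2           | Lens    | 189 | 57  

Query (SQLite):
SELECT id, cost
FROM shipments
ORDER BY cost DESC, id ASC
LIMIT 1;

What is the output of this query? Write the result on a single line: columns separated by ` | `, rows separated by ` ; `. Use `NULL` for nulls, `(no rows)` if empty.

Sort by cost desc, tiebreak id asc: (79, id=5), (78, id=10), (57, id=34), (53, id=8) …. Take first 1.

5 | 79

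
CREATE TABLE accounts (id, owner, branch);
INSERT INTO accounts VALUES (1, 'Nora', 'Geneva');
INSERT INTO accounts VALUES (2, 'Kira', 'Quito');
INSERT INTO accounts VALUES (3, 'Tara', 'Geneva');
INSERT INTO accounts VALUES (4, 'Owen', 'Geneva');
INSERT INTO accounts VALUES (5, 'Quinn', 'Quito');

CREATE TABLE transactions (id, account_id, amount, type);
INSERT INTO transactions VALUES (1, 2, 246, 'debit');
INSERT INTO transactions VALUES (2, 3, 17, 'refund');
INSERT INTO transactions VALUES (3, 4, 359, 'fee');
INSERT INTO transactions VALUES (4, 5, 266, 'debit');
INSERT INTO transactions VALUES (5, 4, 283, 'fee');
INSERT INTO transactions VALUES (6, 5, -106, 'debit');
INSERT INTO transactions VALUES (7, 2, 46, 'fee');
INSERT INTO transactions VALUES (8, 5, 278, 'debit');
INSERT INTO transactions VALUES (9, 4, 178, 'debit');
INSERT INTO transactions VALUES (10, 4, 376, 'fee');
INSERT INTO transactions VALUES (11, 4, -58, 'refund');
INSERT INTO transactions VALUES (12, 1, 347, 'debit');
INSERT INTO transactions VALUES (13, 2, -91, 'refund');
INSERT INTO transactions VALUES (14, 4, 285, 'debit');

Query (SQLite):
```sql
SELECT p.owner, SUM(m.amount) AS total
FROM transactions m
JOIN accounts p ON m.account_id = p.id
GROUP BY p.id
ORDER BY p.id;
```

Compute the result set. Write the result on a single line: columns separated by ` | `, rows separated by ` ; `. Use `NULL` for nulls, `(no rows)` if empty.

Join each transactions row to its accounts via account_id.
Group joined rows by accounts.id; compute SUM(m.amount) per group.
  1: ids {12} → SUM(m.amount)=347
  2: ids {1, 7, 13} → SUM(m.amount)=201
  3: ids {2} → SUM(m.amount)=17
  4: ids {3, 5, 9, 10, 11, 14} → SUM(m.amount)=1423
  5: ids {4, 6, 8} → SUM(m.amount)=438

Nora | 347 ; Kira | 201 ; Tara | 17 ; Owen | 1423 ; Quinn | 438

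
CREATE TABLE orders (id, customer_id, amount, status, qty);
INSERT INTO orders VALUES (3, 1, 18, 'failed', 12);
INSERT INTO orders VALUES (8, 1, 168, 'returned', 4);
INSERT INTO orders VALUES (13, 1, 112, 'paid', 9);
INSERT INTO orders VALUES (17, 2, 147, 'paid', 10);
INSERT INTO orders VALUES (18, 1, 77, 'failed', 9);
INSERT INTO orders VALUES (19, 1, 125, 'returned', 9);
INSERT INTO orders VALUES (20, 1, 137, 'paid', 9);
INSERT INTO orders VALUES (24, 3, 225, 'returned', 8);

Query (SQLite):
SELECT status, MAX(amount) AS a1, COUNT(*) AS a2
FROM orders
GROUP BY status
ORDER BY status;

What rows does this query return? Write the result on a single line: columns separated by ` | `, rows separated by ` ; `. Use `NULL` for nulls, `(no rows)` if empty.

Group orders by status.
Per group compute: MAX(amount), COUNT(*).
  failed: ids {3, 18} → MAX(amount)=77, COUNT(*)=2
  paid: ids {13, 17, 20} → MAX(amount)=147, COUNT(*)=3
  returned: ids {8, 19, 24} → MAX(amount)=225, COUNT(*)=3

failed | 77 | 2 ; paid | 147 | 3 ; returned | 225 | 3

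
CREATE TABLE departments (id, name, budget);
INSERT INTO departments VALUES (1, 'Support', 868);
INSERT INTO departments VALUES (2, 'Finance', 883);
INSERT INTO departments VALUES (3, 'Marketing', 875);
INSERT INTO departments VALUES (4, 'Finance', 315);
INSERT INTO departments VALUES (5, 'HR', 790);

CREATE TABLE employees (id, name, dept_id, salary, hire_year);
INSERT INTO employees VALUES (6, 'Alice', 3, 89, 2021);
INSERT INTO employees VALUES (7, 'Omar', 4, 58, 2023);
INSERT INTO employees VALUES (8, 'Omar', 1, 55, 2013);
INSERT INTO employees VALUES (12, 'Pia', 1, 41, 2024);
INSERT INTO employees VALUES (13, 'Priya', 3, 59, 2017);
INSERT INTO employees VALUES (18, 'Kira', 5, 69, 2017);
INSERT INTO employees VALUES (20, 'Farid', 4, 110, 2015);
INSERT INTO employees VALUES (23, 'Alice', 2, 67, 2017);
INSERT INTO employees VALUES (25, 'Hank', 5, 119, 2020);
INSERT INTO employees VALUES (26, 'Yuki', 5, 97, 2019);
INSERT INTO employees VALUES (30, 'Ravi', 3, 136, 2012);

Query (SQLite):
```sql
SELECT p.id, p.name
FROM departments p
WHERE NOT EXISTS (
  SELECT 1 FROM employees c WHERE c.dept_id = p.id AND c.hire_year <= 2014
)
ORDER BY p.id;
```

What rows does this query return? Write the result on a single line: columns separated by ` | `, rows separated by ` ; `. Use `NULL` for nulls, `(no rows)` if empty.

For each departments row, check whether any employees with matching dept_id has hire_year <= 2014.
Keep rows where that is false.

2 | Finance ; 4 | Finance ; 5 | HR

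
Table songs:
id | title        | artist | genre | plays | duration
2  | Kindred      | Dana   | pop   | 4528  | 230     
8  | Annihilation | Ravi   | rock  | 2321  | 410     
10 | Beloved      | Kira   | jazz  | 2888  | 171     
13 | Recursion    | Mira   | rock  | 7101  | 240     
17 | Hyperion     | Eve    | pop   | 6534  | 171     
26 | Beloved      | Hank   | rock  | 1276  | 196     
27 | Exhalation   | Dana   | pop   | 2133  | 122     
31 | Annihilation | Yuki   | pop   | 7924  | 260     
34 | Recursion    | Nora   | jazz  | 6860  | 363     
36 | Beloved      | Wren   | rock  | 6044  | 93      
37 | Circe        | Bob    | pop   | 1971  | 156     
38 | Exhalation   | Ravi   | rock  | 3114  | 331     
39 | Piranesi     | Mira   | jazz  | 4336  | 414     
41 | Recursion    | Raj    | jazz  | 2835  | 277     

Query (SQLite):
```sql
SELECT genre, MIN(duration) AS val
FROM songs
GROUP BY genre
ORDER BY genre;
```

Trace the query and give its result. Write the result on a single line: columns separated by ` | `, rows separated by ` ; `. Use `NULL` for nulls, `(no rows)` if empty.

Partition songs by genre; compute MIN(duration) within each group.
  jazz: ids {10, 34, 39, 41} → MIN(duration)=171
  pop: ids {2, 17, 27, 31, 37} → MIN(duration)=122
  rock: ids {8, 13, 26, 36, 38} → MIN(duration)=93

jazz | 171 ; pop | 122 ; rock | 93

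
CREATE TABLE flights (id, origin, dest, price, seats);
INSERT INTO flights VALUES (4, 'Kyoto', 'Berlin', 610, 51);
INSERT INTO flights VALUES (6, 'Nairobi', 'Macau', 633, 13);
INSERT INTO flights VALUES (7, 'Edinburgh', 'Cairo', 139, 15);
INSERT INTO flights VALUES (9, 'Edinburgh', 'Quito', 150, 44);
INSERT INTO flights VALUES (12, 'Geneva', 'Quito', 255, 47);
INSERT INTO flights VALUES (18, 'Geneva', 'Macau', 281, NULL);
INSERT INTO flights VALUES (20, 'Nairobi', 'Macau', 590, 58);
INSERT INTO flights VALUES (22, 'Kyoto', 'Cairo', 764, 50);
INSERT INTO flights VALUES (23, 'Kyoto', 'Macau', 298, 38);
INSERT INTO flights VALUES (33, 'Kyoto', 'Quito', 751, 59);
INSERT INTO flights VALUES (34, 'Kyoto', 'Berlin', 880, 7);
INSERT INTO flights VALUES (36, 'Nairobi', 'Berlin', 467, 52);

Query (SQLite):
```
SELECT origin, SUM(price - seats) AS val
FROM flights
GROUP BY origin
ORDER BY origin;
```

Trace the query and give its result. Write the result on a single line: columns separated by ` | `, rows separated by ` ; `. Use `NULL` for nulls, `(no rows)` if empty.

Edinburgh | 230 ; Geneva | 208 ; Kyoto | 3098 ; Nairobi | 1567

For each row compute price - seats.
Group by origin; take SUM of the expression per group.
  Edinburgh: ids {7, 9} → SUM(price - seats)=230
  Geneva: ids {12, 18} → SUM(price - seats)=208
  Kyoto: ids {4, 22, 23, 33, 34} → SUM(price - seats)=3098
  Nairobi: ids {6, 20, 36} → SUM(price - seats)=1567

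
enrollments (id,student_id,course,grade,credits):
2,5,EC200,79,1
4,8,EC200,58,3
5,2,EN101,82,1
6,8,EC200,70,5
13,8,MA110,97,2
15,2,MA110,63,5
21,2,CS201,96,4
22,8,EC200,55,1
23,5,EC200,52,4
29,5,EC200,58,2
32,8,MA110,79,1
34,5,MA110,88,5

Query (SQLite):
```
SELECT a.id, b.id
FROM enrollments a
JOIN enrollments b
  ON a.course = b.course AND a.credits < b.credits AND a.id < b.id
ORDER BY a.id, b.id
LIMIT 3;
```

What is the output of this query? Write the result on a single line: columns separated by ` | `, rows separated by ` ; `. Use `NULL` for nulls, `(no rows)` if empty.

2 | 4 ; 2 | 6 ; 2 | 23

Pairs (a,b) with same course, a.credits < b.credits, a.id < b.id.
course groups: CS201:{21} EC200:{2,4,6,22,23,29} EN101:{5} MA110:{13,15,32,34}
Ordered by (a.id, b.id); first 3.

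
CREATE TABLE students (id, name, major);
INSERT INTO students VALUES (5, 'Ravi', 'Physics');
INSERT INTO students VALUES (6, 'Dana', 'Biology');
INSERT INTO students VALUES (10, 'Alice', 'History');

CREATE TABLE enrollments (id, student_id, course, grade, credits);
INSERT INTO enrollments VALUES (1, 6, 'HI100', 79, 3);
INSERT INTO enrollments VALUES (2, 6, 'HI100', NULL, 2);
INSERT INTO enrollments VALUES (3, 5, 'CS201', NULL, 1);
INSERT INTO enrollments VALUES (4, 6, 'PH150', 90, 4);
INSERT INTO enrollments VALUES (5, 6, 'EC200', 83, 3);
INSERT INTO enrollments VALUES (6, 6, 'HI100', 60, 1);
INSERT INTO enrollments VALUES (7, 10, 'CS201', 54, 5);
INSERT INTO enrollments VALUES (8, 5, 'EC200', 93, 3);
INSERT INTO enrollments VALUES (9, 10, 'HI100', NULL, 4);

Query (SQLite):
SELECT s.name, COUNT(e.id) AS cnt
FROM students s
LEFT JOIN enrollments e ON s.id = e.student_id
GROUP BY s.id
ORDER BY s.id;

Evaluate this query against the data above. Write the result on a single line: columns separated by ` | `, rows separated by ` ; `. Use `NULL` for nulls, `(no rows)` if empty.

LEFT JOIN keeps every students row; unmatched ones get NULL for enrollments columns.
Group by students.id and compute COUNT(e.id). COUNT(col) of an all-NULL group is 0.
  5: ids {3, 8} → COUNT(e.id)=2
  6: ids {1, 2, 4, 5, 6} → COUNT(e.id)=5
  10: ids {7, 9} → COUNT(e.id)=2

Ravi | 2 ; Dana | 5 ; Alice | 2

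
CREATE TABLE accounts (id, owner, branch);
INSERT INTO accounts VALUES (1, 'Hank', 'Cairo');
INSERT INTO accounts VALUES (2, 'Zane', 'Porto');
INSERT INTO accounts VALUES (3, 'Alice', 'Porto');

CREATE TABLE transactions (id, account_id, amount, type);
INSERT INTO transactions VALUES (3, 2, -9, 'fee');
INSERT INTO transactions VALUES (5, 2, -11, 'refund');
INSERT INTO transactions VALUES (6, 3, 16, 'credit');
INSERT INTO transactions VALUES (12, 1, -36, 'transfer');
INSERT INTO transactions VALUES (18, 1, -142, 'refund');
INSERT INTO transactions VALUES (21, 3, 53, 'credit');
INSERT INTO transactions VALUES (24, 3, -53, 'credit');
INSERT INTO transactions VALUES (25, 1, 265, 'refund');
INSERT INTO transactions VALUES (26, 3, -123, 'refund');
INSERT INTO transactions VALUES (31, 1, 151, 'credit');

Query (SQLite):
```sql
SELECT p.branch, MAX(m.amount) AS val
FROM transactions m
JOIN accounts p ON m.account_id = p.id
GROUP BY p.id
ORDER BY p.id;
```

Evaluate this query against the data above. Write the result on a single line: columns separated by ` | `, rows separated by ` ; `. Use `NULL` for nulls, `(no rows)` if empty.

Join each transactions row to its accounts via account_id.
Group joined rows by accounts.id; compute MAX(m.amount) per group.
  1: ids {12, 18, 25, 31} → MAX(m.amount)=265
  2: ids {3, 5} → MAX(m.amount)=-9
  3: ids {6, 21, 24, 26} → MAX(m.amount)=53

Cairo | 265 ; Porto | -9 ; Porto | 53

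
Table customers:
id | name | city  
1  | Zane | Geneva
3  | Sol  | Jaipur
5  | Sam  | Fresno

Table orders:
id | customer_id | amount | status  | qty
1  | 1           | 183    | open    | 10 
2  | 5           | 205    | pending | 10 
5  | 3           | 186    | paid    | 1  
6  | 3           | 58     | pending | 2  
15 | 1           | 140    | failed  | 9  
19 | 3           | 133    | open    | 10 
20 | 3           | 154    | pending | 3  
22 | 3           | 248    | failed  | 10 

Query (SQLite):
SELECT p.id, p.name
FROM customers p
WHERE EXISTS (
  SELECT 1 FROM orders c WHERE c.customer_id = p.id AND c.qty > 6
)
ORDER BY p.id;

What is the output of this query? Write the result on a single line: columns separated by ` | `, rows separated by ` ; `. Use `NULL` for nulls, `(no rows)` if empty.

1 | Zane ; 3 | Sol ; 5 | Sam

For each customers row, check whether any orders with matching customer_id has qty > 6.
Keep rows where that is true.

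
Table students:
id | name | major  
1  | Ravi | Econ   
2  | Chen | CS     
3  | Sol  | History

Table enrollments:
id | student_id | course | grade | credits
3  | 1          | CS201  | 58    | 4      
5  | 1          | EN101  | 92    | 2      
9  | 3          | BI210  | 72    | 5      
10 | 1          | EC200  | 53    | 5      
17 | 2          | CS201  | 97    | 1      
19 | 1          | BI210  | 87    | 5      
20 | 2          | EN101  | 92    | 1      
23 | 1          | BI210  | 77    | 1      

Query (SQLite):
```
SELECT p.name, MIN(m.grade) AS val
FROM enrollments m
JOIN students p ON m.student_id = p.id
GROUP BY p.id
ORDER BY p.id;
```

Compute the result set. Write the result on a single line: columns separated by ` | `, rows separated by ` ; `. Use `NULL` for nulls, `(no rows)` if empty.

Join each enrollments row to its students via student_id.
Group joined rows by students.id; compute MIN(m.grade) per group.
  1: ids {3, 5, 10, 19, 23} → MIN(m.grade)=53
  2: ids {17, 20} → MIN(m.grade)=92
  3: ids {9} → MIN(m.grade)=72

Ravi | 53 ; Chen | 92 ; Sol | 72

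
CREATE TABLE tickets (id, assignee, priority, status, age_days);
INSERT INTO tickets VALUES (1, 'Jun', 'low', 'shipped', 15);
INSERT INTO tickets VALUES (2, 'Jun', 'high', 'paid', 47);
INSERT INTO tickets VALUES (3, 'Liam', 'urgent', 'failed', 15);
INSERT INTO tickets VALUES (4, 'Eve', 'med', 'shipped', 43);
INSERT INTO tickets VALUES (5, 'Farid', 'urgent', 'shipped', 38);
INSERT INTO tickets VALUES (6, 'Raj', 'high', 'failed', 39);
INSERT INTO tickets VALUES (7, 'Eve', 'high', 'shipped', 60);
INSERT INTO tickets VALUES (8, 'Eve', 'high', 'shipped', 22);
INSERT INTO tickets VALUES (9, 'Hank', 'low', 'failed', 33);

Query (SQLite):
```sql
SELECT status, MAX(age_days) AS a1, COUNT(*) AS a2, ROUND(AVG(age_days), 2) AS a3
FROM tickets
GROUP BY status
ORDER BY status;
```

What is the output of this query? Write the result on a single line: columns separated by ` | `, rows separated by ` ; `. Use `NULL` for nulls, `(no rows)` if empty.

Group tickets by status.
Per group compute: MAX(age_days), COUNT(*), ROUND(AVG(age_days), 2).
  failed: ids {3, 6, 9} → MAX(age_days)=39, COUNT(*)=3, ROUND(AVG(age_days), 2)=29
  paid: ids {2} → MAX(age_days)=47, COUNT(*)=1, ROUND(AVG(age_days), 2)=47
  shipped: ids {1, 4, 5, 7, 8} → MAX(age_days)=60, COUNT(*)=5, ROUND(AVG(age_days), 2)=35.6

failed | 39 | 3 | 29 ; paid | 47 | 1 | 47 ; shipped | 60 | 5 | 35.6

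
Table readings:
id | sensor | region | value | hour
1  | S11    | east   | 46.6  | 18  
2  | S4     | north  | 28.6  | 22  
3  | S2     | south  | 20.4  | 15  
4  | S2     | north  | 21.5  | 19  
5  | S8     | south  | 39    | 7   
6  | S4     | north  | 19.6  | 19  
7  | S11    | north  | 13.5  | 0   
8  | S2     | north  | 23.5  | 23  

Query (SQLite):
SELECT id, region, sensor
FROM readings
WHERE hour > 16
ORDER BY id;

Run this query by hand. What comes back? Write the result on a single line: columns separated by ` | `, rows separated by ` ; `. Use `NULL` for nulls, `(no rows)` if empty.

1 | east | S11 ; 2 | north | S4 ; 4 | north | S2 ; 6 | north | S4 ; 8 | north | S2

hour > 16: ids {1, 2, 4, 6, 8}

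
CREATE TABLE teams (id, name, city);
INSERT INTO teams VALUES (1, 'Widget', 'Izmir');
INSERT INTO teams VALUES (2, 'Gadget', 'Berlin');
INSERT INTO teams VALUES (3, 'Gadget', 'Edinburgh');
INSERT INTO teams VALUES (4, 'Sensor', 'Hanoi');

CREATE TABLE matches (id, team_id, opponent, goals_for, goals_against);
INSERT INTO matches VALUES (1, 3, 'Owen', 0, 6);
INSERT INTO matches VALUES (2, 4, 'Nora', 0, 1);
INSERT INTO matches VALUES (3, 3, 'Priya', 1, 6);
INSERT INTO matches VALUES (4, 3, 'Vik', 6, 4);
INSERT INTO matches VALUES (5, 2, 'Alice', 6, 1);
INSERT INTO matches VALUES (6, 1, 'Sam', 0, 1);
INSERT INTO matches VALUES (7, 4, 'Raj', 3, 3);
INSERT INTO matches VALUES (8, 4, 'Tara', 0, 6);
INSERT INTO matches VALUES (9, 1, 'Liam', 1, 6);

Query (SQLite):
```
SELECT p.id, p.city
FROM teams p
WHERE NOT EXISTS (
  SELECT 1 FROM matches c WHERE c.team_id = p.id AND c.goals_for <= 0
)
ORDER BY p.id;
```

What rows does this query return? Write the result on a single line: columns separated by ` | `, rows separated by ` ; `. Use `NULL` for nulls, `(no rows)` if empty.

For each teams row, check whether any matches with matching team_id has goals_for <= 0.
Keep rows where that is false.

2 | Berlin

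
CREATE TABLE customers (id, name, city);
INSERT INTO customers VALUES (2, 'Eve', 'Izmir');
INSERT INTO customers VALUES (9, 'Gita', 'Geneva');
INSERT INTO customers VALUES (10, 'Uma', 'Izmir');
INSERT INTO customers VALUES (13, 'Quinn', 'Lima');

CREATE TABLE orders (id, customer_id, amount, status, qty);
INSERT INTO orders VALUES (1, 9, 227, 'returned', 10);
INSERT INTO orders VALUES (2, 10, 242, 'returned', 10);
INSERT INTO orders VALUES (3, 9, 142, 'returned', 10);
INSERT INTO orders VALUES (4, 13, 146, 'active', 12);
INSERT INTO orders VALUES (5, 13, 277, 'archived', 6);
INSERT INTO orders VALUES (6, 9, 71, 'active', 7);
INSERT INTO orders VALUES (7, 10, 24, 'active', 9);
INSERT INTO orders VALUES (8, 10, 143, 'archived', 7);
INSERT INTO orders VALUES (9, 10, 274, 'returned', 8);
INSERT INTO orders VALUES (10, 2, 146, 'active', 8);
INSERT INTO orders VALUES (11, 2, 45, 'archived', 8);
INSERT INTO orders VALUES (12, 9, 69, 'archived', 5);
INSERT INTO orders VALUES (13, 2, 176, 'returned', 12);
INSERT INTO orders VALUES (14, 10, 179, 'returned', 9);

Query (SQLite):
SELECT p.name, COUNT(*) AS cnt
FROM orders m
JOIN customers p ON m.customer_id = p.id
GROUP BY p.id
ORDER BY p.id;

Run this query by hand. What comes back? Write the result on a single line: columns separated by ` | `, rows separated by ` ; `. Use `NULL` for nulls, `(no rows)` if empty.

Eve | 3 ; Gita | 4 ; Uma | 5 ; Quinn | 2

Join each orders row to its customers via customer_id.
Group joined rows by customers.id; compute COUNT(*) per group.
  2: ids {10, 11, 13} → COUNT(*)=3
  9: ids {1, 3, 6, 12} → COUNT(*)=4
  10: ids {2, 7, 8, 9, 14} → COUNT(*)=5
  13: ids {4, 5} → COUNT(*)=2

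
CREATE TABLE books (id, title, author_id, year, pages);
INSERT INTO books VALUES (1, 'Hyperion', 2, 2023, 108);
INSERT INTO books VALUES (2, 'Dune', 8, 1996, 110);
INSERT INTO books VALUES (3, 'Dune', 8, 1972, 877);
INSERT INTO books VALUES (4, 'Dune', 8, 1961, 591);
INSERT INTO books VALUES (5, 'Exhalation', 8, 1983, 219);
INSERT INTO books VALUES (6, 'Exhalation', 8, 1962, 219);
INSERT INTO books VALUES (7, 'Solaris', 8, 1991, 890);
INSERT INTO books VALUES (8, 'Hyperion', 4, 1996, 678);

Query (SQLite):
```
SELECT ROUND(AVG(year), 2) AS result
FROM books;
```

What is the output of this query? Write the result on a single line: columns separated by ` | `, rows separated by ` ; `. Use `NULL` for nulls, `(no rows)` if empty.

1985.5

All year values: [2023, 1996, 1972, 1961, 1983, 1962, 1991, 1996].
AVG = 15884 / 8 (rounded to 2 dp).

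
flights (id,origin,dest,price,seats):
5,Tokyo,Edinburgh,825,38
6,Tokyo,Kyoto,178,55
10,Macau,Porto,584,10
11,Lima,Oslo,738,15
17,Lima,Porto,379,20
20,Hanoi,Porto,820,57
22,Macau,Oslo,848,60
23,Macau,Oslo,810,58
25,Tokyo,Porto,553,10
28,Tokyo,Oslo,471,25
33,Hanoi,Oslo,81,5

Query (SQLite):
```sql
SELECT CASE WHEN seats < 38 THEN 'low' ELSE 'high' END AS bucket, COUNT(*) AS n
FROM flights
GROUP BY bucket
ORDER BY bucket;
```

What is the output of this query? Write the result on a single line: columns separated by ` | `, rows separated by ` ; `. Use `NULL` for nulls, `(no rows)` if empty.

Bucket rows by seats < 38 → 'low' else 'high'; count each bucket.

high | 5 ; low | 6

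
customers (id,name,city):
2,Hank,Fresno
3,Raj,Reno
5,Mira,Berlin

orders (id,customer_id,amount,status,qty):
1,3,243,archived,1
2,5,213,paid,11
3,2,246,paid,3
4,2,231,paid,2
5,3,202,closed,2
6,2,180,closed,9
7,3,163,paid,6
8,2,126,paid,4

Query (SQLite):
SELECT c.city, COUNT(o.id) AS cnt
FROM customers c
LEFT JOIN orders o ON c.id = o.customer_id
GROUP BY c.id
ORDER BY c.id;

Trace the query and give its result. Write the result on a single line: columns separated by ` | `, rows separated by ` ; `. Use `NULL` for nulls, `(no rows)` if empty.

Fresno | 4 ; Reno | 3 ; Berlin | 1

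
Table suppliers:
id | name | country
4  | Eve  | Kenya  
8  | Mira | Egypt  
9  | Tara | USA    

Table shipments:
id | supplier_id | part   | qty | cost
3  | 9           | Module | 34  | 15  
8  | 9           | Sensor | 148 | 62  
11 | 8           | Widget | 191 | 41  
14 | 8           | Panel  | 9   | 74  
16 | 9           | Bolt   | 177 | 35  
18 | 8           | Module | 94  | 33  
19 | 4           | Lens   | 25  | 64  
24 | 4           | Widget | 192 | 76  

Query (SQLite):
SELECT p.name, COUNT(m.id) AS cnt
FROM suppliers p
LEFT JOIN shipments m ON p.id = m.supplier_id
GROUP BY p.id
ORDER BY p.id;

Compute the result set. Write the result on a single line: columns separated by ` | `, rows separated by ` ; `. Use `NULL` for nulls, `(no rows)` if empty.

Eve | 2 ; Mira | 3 ; Tara | 3

LEFT JOIN keeps every suppliers row; unmatched ones get NULL for shipments columns.
Group by suppliers.id and compute COUNT(m.id). COUNT(col) of an all-NULL group is 0.
  4: ids {19, 24} → COUNT(m.id)=2
  8: ids {11, 14, 18} → COUNT(m.id)=3
  9: ids {3, 8, 16} → COUNT(m.id)=3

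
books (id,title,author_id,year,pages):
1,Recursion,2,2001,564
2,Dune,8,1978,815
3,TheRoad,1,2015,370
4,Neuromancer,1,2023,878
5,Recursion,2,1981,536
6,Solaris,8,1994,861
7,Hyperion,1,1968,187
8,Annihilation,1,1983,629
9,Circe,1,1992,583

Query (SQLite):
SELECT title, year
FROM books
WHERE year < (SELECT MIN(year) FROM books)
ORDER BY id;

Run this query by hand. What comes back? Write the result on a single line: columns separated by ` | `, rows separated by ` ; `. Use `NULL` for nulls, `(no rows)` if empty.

(no rows)

Scalar subquery: MIN(year) over all books rows = 1968.
Keep rows where year < that value.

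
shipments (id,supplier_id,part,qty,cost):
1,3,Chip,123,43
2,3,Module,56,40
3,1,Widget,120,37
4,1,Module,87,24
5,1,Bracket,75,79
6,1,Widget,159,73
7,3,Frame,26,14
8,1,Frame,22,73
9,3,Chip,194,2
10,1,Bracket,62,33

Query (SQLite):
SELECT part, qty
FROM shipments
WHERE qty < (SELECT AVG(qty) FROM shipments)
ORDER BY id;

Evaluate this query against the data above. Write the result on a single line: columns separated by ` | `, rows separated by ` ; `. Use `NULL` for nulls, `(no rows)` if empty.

Scalar subquery: AVG(qty) over all shipments rows = 92.4.
Keep rows where qty < that value.

Module | 56 ; Module | 87 ; Bracket | 75 ; Frame | 26 ; Frame | 22 ; Bracket | 62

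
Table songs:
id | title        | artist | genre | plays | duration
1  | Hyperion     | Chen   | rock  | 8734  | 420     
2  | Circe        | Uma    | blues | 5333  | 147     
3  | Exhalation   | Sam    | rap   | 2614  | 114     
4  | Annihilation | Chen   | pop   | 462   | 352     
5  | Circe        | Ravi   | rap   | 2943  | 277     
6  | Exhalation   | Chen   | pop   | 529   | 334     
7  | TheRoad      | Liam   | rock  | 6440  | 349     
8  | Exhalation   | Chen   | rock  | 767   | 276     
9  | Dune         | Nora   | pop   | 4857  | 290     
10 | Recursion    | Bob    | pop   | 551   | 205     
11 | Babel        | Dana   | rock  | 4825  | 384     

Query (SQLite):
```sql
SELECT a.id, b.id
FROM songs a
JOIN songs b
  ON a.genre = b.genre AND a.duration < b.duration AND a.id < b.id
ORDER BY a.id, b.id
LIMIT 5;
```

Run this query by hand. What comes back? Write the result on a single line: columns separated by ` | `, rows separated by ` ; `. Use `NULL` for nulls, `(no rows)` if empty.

Pairs (a,b) with same genre, a.duration < b.duration, a.id < b.id.
genre groups: blues:{2} pop:{4,6,9,10} rap:{3,5} rock:{1,7,8,11}
Ordered by (a.id, b.id); first 5.

3 | 5 ; 7 | 11 ; 8 | 11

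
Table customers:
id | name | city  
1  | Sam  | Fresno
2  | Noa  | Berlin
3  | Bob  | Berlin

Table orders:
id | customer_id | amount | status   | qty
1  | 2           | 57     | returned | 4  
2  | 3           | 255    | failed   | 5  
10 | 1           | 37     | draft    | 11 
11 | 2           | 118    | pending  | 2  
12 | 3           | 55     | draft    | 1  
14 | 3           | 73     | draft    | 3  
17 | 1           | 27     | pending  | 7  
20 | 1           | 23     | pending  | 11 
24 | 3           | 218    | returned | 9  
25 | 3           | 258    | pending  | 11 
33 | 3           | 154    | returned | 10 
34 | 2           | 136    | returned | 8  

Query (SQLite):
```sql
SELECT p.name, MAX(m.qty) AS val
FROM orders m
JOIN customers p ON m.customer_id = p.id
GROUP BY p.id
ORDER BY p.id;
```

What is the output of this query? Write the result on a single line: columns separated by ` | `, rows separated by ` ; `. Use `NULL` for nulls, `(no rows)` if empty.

Sam | 11 ; Noa | 8 ; Bob | 11

Join each orders row to its customers via customer_id.
Group joined rows by customers.id; compute MAX(m.qty) per group.
  1: ids {10, 17, 20} → MAX(m.qty)=11
  2: ids {1, 11, 34} → MAX(m.qty)=8
  3: ids {2, 12, 14, 24, 25, 33} → MAX(m.qty)=11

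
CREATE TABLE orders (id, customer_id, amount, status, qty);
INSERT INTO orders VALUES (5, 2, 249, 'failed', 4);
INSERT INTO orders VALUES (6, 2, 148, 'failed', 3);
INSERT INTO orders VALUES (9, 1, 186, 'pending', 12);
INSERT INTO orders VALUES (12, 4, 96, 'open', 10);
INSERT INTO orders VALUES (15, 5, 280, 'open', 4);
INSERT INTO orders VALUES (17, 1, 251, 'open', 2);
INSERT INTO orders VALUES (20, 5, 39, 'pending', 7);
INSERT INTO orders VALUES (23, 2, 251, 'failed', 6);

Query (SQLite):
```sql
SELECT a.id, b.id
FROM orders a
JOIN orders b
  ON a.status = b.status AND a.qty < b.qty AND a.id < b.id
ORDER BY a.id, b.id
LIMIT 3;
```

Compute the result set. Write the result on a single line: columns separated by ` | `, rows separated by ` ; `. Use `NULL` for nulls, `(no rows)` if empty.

5 | 23 ; 6 | 23

Pairs (a,b) with same status, a.qty < b.qty, a.id < b.id.
status groups: failed:{5,6,23} open:{12,15,17} pending:{9,20}
Ordered by (a.id, b.id); first 3.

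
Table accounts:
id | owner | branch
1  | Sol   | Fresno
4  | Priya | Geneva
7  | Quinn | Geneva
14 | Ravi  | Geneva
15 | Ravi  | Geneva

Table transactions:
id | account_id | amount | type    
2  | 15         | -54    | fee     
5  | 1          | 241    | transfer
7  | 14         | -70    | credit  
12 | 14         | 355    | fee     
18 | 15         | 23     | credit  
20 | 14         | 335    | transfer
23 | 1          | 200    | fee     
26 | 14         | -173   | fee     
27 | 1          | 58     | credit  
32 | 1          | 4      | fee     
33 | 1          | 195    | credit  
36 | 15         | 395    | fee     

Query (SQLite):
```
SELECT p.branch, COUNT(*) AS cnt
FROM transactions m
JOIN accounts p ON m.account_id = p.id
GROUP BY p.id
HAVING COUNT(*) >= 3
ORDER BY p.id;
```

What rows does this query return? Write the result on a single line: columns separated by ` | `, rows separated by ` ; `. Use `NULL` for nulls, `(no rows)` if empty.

Join each transactions row to its accounts via account_id.
Group joined rows by accounts.id; compute COUNT(*) per group.
HAVING: keep groups with count ≥ 3.
  1: ids {5, 23, 27, 32, 33} → COUNT(*)=5
  14: ids {7, 12, 20, 26} → COUNT(*)=4
  15: ids {2, 18, 36} → COUNT(*)=3

Fresno | 5 ; Geneva | 4 ; Geneva | 3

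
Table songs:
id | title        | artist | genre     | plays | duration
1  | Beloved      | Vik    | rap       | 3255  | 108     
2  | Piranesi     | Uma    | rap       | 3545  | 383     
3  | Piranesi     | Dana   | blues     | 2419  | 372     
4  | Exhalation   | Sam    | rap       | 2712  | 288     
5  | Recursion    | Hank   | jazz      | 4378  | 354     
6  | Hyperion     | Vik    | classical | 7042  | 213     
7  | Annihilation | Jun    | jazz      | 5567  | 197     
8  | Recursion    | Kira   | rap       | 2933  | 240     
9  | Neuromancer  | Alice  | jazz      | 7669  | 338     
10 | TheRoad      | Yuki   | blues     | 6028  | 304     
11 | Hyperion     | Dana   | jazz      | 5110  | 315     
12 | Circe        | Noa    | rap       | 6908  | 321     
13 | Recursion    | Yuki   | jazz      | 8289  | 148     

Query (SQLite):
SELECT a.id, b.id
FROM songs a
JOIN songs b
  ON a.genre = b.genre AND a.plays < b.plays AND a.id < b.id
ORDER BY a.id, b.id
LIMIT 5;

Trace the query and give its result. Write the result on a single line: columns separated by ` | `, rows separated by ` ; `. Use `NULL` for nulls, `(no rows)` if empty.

1 | 2 ; 1 | 12 ; 2 | 12 ; 3 | 10 ; 4 | 8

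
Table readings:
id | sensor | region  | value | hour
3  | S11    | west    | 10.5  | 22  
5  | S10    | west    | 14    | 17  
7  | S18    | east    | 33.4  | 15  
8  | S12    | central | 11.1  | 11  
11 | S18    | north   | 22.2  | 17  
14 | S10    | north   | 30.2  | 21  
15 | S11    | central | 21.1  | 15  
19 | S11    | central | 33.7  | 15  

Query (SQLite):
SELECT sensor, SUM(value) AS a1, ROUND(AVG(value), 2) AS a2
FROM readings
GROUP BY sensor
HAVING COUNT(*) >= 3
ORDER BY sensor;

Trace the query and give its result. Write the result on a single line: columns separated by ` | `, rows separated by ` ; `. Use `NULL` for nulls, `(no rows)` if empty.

S11 | 65.3 | 21.77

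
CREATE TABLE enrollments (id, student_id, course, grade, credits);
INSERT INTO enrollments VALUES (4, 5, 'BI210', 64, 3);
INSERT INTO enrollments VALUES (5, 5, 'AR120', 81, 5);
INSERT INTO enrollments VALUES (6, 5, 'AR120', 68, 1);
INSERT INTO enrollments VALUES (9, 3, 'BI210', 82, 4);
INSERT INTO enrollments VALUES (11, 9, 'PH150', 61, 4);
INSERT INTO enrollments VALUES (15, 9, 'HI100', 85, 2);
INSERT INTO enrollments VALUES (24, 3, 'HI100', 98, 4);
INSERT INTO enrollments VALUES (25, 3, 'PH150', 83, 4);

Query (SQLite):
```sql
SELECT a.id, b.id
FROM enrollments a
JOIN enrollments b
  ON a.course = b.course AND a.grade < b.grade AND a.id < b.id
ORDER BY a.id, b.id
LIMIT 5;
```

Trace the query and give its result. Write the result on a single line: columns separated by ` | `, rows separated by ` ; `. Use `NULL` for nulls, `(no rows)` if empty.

4 | 9 ; 11 | 25 ; 15 | 24

Pairs (a,b) with same course, a.grade < b.grade, a.id < b.id.
course groups: AR120:{5,6} BI210:{4,9} HI100:{15,24} PH150:{11,25}
Ordered by (a.id, b.id); first 5.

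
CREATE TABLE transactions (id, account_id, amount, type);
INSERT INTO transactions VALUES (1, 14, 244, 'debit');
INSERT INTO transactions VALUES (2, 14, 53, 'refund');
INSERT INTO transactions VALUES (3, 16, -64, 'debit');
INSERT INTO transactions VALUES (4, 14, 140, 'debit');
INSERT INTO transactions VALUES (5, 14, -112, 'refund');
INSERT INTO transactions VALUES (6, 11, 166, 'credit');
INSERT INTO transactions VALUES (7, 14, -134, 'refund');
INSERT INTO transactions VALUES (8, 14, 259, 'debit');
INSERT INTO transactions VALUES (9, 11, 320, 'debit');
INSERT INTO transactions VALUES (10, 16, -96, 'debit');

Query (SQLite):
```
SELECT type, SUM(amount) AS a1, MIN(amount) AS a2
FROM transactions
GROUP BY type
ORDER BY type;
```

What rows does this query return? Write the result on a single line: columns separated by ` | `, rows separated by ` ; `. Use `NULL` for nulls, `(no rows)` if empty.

credit | 166 | 166 ; debit | 803 | -96 ; refund | -193 | -134

Group transactions by type.
Per group compute: SUM(amount), MIN(amount).
  credit: ids {6} → SUM(amount)=166, MIN(amount)=166
  debit: ids {1, 3, 4, 8, 9, 10} → SUM(amount)=803, MIN(amount)=-96
  refund: ids {2, 5, 7} → SUM(amount)=-193, MIN(amount)=-134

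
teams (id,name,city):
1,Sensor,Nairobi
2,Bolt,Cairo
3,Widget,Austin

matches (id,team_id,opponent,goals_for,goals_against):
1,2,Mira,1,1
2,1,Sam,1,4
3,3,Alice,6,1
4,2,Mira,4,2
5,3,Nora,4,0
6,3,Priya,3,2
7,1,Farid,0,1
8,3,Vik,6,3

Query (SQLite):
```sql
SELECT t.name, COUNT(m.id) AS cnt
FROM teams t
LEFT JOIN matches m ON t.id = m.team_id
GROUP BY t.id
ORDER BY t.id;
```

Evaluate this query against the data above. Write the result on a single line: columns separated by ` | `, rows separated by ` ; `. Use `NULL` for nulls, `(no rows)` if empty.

LEFT JOIN keeps every teams row; unmatched ones get NULL for matches columns.
Group by teams.id and compute COUNT(m.id). COUNT(col) of an all-NULL group is 0.
  1: ids {2, 7} → COUNT(m.id)=2
  2: ids {1, 4} → COUNT(m.id)=2
  3: ids {3, 5, 6, 8} → COUNT(m.id)=4

Sensor | 2 ; Bolt | 2 ; Widget | 4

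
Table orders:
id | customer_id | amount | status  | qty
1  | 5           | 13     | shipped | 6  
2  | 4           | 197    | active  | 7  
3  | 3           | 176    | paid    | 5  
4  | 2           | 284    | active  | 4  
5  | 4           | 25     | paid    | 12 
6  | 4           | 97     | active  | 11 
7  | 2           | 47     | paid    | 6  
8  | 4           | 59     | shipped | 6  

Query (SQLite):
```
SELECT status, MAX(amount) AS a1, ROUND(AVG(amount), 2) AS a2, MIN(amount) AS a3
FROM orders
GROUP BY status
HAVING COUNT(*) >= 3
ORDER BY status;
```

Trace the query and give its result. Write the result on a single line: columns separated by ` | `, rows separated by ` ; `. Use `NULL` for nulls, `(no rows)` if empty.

Group orders by status.
Per group compute: MAX(amount), ROUND(AVG(amount), 2), MIN(amount).
HAVING: drop groups with fewer than 3 rows.
  active: ids {2, 4, 6} → MAX(amount)=284, ROUND(AVG(amount), 2)=192.67, MIN(amount)=97
  paid: ids {3, 5, 7} → MAX(amount)=176, ROUND(AVG(amount), 2)=82.67, MIN(amount)=25
  shipped: ids {1, 8} → MAX(amount)=59, ROUND(AVG(amount), 2)=36, MIN(amount)=13

active | 284 | 192.67 | 97 ; paid | 176 | 82.67 | 25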